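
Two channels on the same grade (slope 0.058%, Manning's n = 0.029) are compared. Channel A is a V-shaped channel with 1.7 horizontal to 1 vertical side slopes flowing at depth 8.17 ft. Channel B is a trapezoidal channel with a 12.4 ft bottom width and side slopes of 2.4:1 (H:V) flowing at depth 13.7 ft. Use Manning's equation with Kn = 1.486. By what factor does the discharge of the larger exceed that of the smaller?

8.98

Channel A: For a triangular section with side slope z = 1.7: A = zy² = 1.7×8.17² = 113.5 ft²; P = 2y√(1+z²) = 2×8.17×1.972 = 32.23 ft. Hydraulic radius R = A/P = 113.5/32.23 = 3.521 ft. Q_A = (1.486/0.029)·113.5·3.521^(2/3)·√0.00058 = 324.1 ft³/s.
Channel B: With bottom width b = 12.4 ft and side slope z = 2.4: A = (b + zy)y = (12.4 + 2.4×13.7)×13.7 = 620.3 ft²; P = b + 2y√(1+z²) = 12.4 + 2×13.7×2.6 = 83.64 ft. Hydraulic radius R = A/P = 620.3/83.64 = 7.417 ft. Q_B = (1.486/0.029)·620.3·7.417^(2/3)·√0.00058 = 2911 ft³/s.
The larger discharge is 2911 ft³/s and the smaller is 324.1 ft³/s; the ratio is 8.98.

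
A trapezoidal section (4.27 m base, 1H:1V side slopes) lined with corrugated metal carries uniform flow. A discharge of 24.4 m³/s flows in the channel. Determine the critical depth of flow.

y_c = 1.34 m

At critical depth, Q² T / (g A³) = 1, i.e. A³/T = Q²/g = 24.4²/9.81 = 60.69.
At y = 1.66 m: A³/T = 125.7 — over.
At y = 0.987 m: A³/T = 22.37 — short.
At y = 1.34 m: A³/T = 61.12 — close enough.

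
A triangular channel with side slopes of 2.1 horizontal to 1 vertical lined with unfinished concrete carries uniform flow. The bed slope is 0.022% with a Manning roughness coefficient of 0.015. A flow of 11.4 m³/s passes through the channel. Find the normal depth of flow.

Manning's equation rearranged: A R^(2/3) = nQ / (1·√S) = 0.015 × 11.4 / (√0.00022) = 11.53.
Trying y = 2.71 m: A R^(2/3) = 17.64 — too large.
Trying y = 1.81 m: A R^(2/3) = 6.013 — too small.
Trying y = 2.31 m: A R^(2/3) = 11.52 — close enough.

y_n = 2.31 m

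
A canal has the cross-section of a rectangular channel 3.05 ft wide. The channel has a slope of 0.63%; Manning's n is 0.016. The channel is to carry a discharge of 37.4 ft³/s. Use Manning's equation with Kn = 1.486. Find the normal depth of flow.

Manning's equation rearranged: A R^(2/3) = nQ / (1.486·√S) = 0.016 × 37.4 / (1.486 × √0.0063) = 5.073.
Trying y = 2.35 ft: A R^(2/3) = 6.804 — high.
Trying y = 1.6 ft: A R^(2/3) = 4.138 — low.
Trying y = 1.87 ft: A R^(2/3) = 5.078 — matches.

y_n = 1.87 ft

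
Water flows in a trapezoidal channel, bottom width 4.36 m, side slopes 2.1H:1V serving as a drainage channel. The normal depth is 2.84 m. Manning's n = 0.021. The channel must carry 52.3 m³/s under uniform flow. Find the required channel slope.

S = 0.000709

With bottom width b = 4.36 m and side slope z = 2.1: A = (b + zy)y = (4.36 + 2.1×2.84)×2.84 = 29.32 m²; P = b + 2y√(1+z²) = 4.36 + 2×2.84×2.326 = 17.57 m.
Hydraulic radius R = A/P = 29.32/17.57 = 1.669 m.
From Manning's equation, S = [nQ / (1 A R^(2/3))]² = [0.021 × 52.3 / (1 × 29.32 × 1.669^(2/3))]² = 0.000709.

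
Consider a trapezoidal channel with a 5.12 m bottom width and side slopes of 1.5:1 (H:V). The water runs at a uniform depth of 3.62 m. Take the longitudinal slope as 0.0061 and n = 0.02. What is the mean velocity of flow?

V = 6.41 m/s

With bottom width b = 5.12 m and side slope z = 1.5: A = (b + zy)y = (5.12 + 1.5×3.62)×3.62 = 38.19 m²; P = b + 2y√(1+z²) = 5.12 + 2×3.62×1.803 = 18.17 m.
Hydraulic radius R = A/P = 38.19/18.17 = 2.102 m.
From Manning's equation, V = (1/n) R^(2/3) S^(1/2) = (1/0.02) × 2.102^(2/3) × 0.0061^(1/2) = 6.41 m/s.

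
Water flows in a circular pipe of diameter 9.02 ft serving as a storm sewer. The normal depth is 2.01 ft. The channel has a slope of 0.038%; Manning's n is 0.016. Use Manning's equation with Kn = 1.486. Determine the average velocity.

For a circular section of diameter D = 9.02 ft at depth y = 2.01 ft, the central angle is θ = 2 arccos(1 − 2y/D) = 1.966 rad. Then A = (D²/8)(θ − sin θ) = 10.62 ft² and P = Dθ/2 = 8.869 ft.
Hydraulic radius R = A/P = 10.62/8.869 = 1.197 ft.
From Manning's equation, V = (1.486/n) R^(2/3) S^(1/2) = (1.486/0.016) × 1.197^(2/3) × 0.00038^(1/2) = 2.04 ft/s.

V = 2.04 ft/s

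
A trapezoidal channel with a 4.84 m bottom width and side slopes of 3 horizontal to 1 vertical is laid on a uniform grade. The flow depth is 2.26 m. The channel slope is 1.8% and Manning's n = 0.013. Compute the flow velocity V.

With bottom width b = 4.84 m and side slope z = 3: A = (b + zy)y = (4.84 + 3×2.26)×2.26 = 26.26 m²; P = b + 2y√(1+z²) = 4.84 + 2×2.26×3.162 = 19.13 m.
Hydraulic radius R = A/P = 26.26/19.13 = 1.373 m.
From Manning's equation, V = (1/n) R^(2/3) S^(1/2) = (1/0.013) × 1.373^(2/3) × 0.018^(1/2) = 12.7 m/s.

V = 12.7 m/s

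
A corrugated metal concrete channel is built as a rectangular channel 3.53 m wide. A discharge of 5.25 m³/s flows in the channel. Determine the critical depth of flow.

For a rectangular channel, critical depth y_c = (q²/g)^(1/3) where q = Q/b = 5.25/3.53 = 1.487 m²/s.
So y_c = (1.487²/9.81)^(1/3) = 0.609 m.

y_c = 0.609 m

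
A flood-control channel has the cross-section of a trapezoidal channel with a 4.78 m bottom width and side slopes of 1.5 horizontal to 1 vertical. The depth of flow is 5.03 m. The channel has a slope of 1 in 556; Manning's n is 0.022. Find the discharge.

Q = 232 m³/s

With bottom width b = 4.78 m and side slope z = 1.5: A = (b + zy)y = (4.78 + 1.5×5.03)×5.03 = 61.99 m²; P = b + 2y√(1+z²) = 4.78 + 2×5.03×1.803 = 22.92 m.
Hydraulic radius R = A/P = 61.99/22.92 = 2.705 m.
Manning's equation: Q = (1/n) A R^(2/3) S^(1/2) = (1/0.022) × 61.99 × 2.705^(2/3) × 0.001799^(1/2) = 232 m³/s.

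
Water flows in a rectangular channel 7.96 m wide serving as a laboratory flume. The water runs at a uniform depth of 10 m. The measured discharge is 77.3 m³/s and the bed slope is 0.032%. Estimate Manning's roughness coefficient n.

Flow area A = b·y = 7.96 × 10 = 79.6 m². Wetted perimeter P = b + 2y = 7.96 + 2×10 = 27.96 m.
Hydraulic radius R = A/P = 79.6/27.96 = 2.847 m.
Rearranging Manning's equation: n = (1/Q) A R^(2/3) S^(1/2) = (1/77.3) × 79.6 × 2.847^(2/3) × √0.00032 = 0.037.

n = 0.037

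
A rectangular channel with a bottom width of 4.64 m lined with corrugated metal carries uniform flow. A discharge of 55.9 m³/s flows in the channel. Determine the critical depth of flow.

For a rectangular channel, critical depth y_c = (q²/g)^(1/3) where q = Q/b = 55.9/4.64 = 12.05 m²/s.
So y_c = (12.05²/9.81)^(1/3) = 2.45 m.

y_c = 2.45 m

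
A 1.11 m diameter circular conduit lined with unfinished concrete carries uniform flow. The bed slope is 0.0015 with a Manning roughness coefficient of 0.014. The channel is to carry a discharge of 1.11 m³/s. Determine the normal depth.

Manning's equation rearranged: A R^(2/3) = nQ / (1·√S) = 0.014 × 1.11 / (√0.0015) = 0.4012.
At y = 0.731 m: A R^(2/3) = 0.3172 — short.
At y = 0.978 m: A R^(2/3) = 0.4343 — over.
At y = 0.885 m: A R^(2/3) = 0.4011 — ≈ 0.4012.

y_n = 0.885 m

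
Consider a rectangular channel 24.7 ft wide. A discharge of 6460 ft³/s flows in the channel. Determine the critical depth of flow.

For a rectangular channel, critical depth y_c = (q²/g)^(1/3) where q = Q/b = 6460/24.7 = 261.5 ft²/s.
So y_c = (261.5²/32.2)^(1/3) = 12.9 ft.

y_c = 12.9 ft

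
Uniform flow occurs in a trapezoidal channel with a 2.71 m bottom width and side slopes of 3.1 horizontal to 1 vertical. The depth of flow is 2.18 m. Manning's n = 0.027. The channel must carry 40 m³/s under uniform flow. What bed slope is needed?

With bottom width b = 2.71 m and side slope z = 3.1: A = (b + zy)y = (2.71 + 3.1×2.18)×2.18 = 20.64 m²; P = b + 2y√(1+z²) = 2.71 + 2×2.18×3.257 = 16.91 m.
Hydraulic radius R = A/P = 20.64/16.91 = 1.22 m.
From Manning's equation, S = [nQ / (1 A R^(2/3))]² = [0.027 × 40 / (1 × 20.64 × 1.22^(2/3))]² = 0.0021.

S = 0.0021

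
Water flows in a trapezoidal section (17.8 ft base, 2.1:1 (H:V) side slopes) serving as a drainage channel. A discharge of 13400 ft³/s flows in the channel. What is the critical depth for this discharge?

At critical depth, Q² T / (g A³) = 1, i.e. A³/T = Q²/g = 13400²/32.2 = 5576000.
Try y = 12 ft: A³/T = 2014000 — short.
Try y = 19.3 ft: A³/T = 14430000 — over.
Try y = 15.4 ft: A³/T = 5582000 — close enough.

y_c = 15.4 ft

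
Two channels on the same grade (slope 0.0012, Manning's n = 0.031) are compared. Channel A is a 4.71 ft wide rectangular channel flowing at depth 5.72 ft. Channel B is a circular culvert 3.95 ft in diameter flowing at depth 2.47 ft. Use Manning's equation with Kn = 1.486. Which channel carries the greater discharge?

Channel A: Flow area A = b·y = 4.71 × 5.72 = 26.94 ft². Wetted perimeter P = b + 2y = 4.71 + 2×5.72 = 16.15 ft. Hydraulic radius R = A/P = 26.94/16.15 = 1.668 ft. Q_A = (1.486/0.031)·26.94·1.668^(2/3)·√0.0012 = 62.93 ft³/s.
Channel B: For a circular section of diameter D = 3.95 ft at depth y = 2.47 ft, the central angle is θ = 2 arccos(1 − 2y/D) = 3.648 rad. Then A = (D²/8)(θ − sin θ) = 8.062 ft² and P = Dθ/2 = 7.205 ft. Hydraulic radius R = A/P = 8.062/7.205 = 1.119 ft. Q_B = (1.486/0.031)·8.062·1.119^(2/3)·√0.0012 = 14.43 ft³/s.
Q_A = 62.93 ft³/s vs Q_B = 14.43 ft³/s, so channel A carries more.

channel A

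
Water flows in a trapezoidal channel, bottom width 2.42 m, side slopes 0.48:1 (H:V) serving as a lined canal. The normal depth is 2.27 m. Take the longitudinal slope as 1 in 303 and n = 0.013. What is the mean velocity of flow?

With bottom width b = 2.42 m and side slope z = 0.48: A = (b + zy)y = (2.42 + 0.48×2.27)×2.27 = 7.967 m²; P = b + 2y√(1+z²) = 2.42 + 2×2.27×1.109 = 7.456 m.
Hydraulic radius R = A/P = 7.967/7.456 = 1.069 m.
From Manning's equation, V = (1/n) R^(2/3) S^(1/2) = (1/0.013) × 1.069^(2/3) × 0.0033^(1/2) = 4.62 m/s.

V = 4.62 m/s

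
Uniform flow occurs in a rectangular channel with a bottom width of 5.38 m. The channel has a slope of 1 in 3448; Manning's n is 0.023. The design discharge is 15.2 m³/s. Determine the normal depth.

Manning's equation rearranged: A R^(2/3) = nQ / (1·√S) = 0.023 × 15.2 / (√0.00029) = 20.53.
Try y = 2.6 m: A R^(2/3) = 16.85 — short.
Try y = 3.52 m: A R^(2/3) = 25.09 — over.
Try y = 3.02 m: A R^(2/3) = 20.55 — matches.

y_n = 3.02 m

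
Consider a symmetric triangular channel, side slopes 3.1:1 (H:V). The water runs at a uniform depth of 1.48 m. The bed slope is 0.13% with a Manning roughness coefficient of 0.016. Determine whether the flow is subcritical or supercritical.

For a triangular section with side slope z = 3.1: A = zy² = 3.1×1.48² = 6.79 m²; P = 2y√(1+z²) = 2×1.48×3.257 = 9.642 m.
Hydraulic radius R = A/P = 6.79/9.642 = 0.7043 m.
V = (1/n) R^(2/3) √S = (1/0.016) × 0.7043^(2/3) × √0.0013 = 1.784 m/s. Hydraulic depth D_h = A/T = 6.79/9.176 = 0.74 m.
Froude number Fr = V/√(g·D_h) = 1.784/√(9.81×0.74) = 0.662, which is less than 1, so the flow is subcritical.

subcritical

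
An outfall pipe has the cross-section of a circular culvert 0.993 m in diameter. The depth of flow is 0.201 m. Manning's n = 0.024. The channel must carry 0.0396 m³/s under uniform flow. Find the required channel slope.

S = 0.0012

For a circular section of diameter D = 0.993 m at depth y = 0.201 m, the central angle is θ = 2 arccos(1 − 2y/D) = 1.867 rad. Then A = (D²/8)(θ − sin θ) = 0.1122 m² and P = Dθ/2 = 0.9268 m.
Hydraulic radius R = A/P = 0.1122/0.9268 = 0.121 m.
From Manning's equation, S = [nQ / (1 A R^(2/3))]² = [0.024 × 0.0396 / (1 × 0.1122 × 0.121^(2/3))]² = 0.0012.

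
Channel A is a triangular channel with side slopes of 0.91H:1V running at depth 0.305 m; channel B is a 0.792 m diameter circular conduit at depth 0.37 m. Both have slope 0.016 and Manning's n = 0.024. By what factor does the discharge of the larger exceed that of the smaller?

4.01

Channel A: For a triangular section with side slope z = 0.91: A = zy² = 0.91×0.305² = 0.08465 m²; P = 2y√(1+z²) = 2×0.305×1.352 = 0.8248 m. Hydraulic radius R = A/P = 0.08465/0.8248 = 0.1026 m. Q_A = (1/0.024)·0.08465·0.1026^(2/3)·√0.016 = 0.09781 m³/s.
Channel B: For a circular section of diameter D = 0.792 m at depth y = 0.37 m, the central angle is θ = 2 arccos(1 − 2y/D) = 3.01 rad. Then A = (D²/8)(θ − sin θ) = 0.2257 m² and P = Dθ/2 = 1.192 m. Hydraulic radius R = A/P = 0.2257/1.192 = 0.1894 m. Q_B = (1/0.024)·0.2257·0.1894^(2/3)·√0.016 = 0.3924 m³/s.
The larger discharge is 0.3924 m³/s and the smaller is 0.09781 m³/s; the ratio is 4.01.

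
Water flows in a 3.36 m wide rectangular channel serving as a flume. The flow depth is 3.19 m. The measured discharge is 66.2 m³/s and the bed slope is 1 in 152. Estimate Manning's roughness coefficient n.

n = 0.014

Flow area A = b·y = 3.36 × 3.19 = 10.72 m². Wetted perimeter P = b + 2y = 3.36 + 2×3.19 = 9.74 m.
Hydraulic radius R = A/P = 10.72/9.74 = 1.1 m.
Rearranging Manning's equation: n = (1/Q) A R^(2/3) S^(1/2) = (1/66.2) × 10.72 × 1.1^(2/3) × √0.006579 = 0.014.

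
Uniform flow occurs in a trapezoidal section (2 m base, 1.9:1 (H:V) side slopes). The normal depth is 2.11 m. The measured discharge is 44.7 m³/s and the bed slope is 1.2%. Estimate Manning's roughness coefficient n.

With bottom width b = 2 m and side slope z = 1.9: A = (b + zy)y = (2 + 1.9×2.11)×2.11 = 12.68 m²; P = b + 2y√(1+z²) = 2 + 2×2.11×2.147 = 11.06 m.
Hydraulic radius R = A/P = 12.68/11.06 = 1.146 m.
Rearranging Manning's equation: n = (1/Q) A R^(2/3) S^(1/2) = (1/44.7) × 12.68 × 1.146^(2/3) × √0.012 = 0.034.

n = 0.034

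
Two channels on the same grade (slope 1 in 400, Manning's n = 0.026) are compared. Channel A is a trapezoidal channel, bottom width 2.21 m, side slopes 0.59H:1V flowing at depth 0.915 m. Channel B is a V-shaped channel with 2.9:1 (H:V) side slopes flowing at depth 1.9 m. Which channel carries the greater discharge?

channel B

Channel A: With bottom width b = 2.21 m and side slope z = 0.59: A = (b + zy)y = (2.21 + 0.59×0.915)×0.915 = 2.516 m²; P = b + 2y√(1+z²) = 2.21 + 2×0.915×1.161 = 4.335 m. Hydraulic radius R = A/P = 2.516/4.335 = 0.5804 m. Q_A = (1/0.026)·2.516·0.5804^(2/3)·√0.0025 = 3.367 m³/s.
Channel B: For a triangular section with side slope z = 2.9: A = zy² = 2.9×1.9² = 10.47 m²; P = 2y√(1+z²) = 2×1.9×3.068 = 11.66 m. Hydraulic radius R = A/P = 10.47/11.66 = 0.8981 m. Q_B = (1/0.026)·10.47·0.8981^(2/3)·√0.0025 = 18.74 m³/s.
Q_A = 3.367 m³/s vs Q_B = 18.74 m³/s, so channel B carries more.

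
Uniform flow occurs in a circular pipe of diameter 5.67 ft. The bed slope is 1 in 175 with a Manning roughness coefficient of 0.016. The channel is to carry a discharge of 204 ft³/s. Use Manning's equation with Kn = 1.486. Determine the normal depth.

Manning's equation rearranged: A R^(2/3) = nQ / (1.486·√S) = 0.016 × 204 / (1.486 × √0.005714) = 29.06.
Try y = 3.41 ft: A R^(2/3) = 21.48 — low.
Try y = 5.05 ft: A R^(2/3) = 33.8 — high.
Try y = 4.25 ft: A R^(2/3) = 29.03 — close enough.

y_n = 4.25 ft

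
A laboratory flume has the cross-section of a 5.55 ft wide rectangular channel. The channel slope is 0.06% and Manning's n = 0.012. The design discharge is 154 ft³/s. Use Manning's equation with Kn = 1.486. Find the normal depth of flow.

Manning's equation rearranged: A R^(2/3) = nQ / (1.486·√S) = 0.012 × 154 / (1.486 × √0.0006) = 50.77.
Trying y = 7.25 ft: A R^(2/3) = 64.02 — over.
Trying y = 4.37 ft: A R^(2/3) = 34.51 — short.
Trying y = 5.97 ft: A R^(2/3) = 50.73 — ≈ 50.77.

y_n = 5.97 ft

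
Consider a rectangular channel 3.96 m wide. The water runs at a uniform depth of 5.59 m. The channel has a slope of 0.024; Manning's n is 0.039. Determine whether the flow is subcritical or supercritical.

subcritical

Flow area A = b·y = 3.96 × 5.59 = 22.14 m². Wetted perimeter P = b + 2y = 3.96 + 2×5.59 = 15.14 m.
Hydraulic radius R = A/P = 22.14/15.14 = 1.462 m.
V = (1/n) R^(2/3) √S = (1/0.039) × 1.462^(2/3) × √0.024 = 5.117 m/s. Hydraulic depth D_h = A/T = 22.14/3.96 = 5.59 m.
Froude number Fr = V/√(g·D_h) = 5.117/√(9.81×5.59) = 0.691, which is less than 1, so the flow is subcritical.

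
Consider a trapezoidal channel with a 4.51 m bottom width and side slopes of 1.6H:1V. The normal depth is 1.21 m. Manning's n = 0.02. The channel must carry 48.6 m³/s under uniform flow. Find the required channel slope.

With bottom width b = 4.51 m and side slope z = 1.6: A = (b + zy)y = (4.51 + 1.6×1.21)×1.21 = 7.8 m²; P = b + 2y√(1+z²) = 4.51 + 2×1.21×1.887 = 9.076 m.
Hydraulic radius R = A/P = 7.8/9.076 = 0.8594 m.
From Manning's equation, S = [nQ / (1 A R^(2/3))]² = [0.02 × 48.6 / (1 × 7.8 × 0.8594^(2/3))]² = 0.019.

S = 0.019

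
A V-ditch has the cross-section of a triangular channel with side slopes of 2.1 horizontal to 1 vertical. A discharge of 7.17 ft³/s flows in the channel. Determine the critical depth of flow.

y_c = 0.937 ft

At critical depth, Q² T / (g A³) = 1, i.e. A³/T = Q²/g = 7.17²/32.2 = 1.597.
At y = 1.09 ft: A³/T = 3.393 — over.
At y = 0.79 ft: A³/T = 0.6785 — short.
At y = 0.937 ft: A³/T = 1.593 — close enough.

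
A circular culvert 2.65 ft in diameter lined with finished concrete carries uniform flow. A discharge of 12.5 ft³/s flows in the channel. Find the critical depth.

At critical depth, Q² T / (g A³) = 1, i.e. A³/T = Q²/g = 12.5²/32.2 = 4.852.
Try y = 1.05 ft: A³/T = 3.247 — too small.
Try y = 1.17 ft: A³/T = 4.918 — close enough.

y_c = 1.17 ft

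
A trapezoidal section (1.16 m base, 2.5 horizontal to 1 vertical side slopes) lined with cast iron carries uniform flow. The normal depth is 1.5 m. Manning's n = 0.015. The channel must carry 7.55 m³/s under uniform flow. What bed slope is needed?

S = 0.00032

With bottom width b = 1.16 m and side slope z = 2.5: A = (b + zy)y = (1.16 + 2.5×1.5)×1.5 = 7.365 m²; P = b + 2y√(1+z²) = 1.16 + 2×1.5×2.693 = 9.238 m.
Hydraulic radius R = A/P = 7.365/9.238 = 0.7973 m.
From Manning's equation, S = [nQ / (1 A R^(2/3))]² = [0.015 × 7.55 / (1 × 7.365 × 0.7973^(2/3))]² = 0.00032.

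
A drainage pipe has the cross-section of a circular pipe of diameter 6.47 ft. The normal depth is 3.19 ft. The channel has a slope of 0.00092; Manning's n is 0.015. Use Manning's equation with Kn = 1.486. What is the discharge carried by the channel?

Q = 66.5 ft³/s

For a circular section of diameter D = 6.47 ft at depth y = 3.19 ft, the central angle is θ = 2 arccos(1 − 2y/D) = 3.114 rad. Then A = (D²/8)(θ − sin θ) = 16.15 ft² and P = Dθ/2 = 10.07 ft.
Hydraulic radius R = A/P = 16.15/10.07 = 1.603 ft.
Manning's equation: Q = (1.486/n) A R^(2/3) S^(1/2) = (1.486/0.015) × 16.15 × 1.603^(2/3) × 0.00092^(1/2) = 66.5 ft³/s.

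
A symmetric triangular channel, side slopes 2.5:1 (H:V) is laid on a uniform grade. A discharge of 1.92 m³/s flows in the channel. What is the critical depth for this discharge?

At critical depth, Q² T / (g A³) = 1, i.e. A³/T = Q²/g = 1.92²/9.81 = 0.3758.
At y = 0.524 m: A³/T = 0.1235 — low.
At y = 0.833 m: A³/T = 1.253 — high.
At y = 0.655 m: A³/T = 0.3768 — matches.

y_c = 0.655 m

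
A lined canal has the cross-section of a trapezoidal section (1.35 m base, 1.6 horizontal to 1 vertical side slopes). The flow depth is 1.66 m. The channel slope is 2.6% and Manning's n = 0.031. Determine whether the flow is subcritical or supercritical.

supercritical

With bottom width b = 1.35 m and side slope z = 1.6: A = (b + zy)y = (1.35 + 1.6×1.66)×1.66 = 6.65 m²; P = b + 2y√(1+z²) = 1.35 + 2×1.66×1.887 = 7.614 m.
Hydraulic radius R = A/P = 6.65/7.614 = 0.8734 m.
V = (1/n) R^(2/3) √S = (1/0.031) × 0.8734^(2/3) × √0.026 = 4.753 m/s. Hydraulic depth D_h = A/T = 6.65/6.662 = 0.9982 m.
Froude number Fr = V/√(g·D_h) = 4.753/√(9.81×0.9982) = 1.52, which is greater than 1, so the flow is supercritical.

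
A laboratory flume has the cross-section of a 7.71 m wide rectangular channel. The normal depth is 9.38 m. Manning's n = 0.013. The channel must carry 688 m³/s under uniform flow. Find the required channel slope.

S = 0.004

Flow area A = b·y = 7.71 × 9.38 = 72.32 m². Wetted perimeter P = b + 2y = 7.71 + 2×9.38 = 26.47 m.
Hydraulic radius R = A/P = 72.32/26.47 = 2.732 m.
From Manning's equation, S = [nQ / (1 A R^(2/3))]² = [0.013 × 688 / (1 × 72.32 × 2.732^(2/3))]² = 0.004.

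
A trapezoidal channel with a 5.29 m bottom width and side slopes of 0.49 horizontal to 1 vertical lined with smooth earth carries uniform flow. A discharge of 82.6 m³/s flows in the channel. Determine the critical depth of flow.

y_c = 2.67 m

At critical depth, Q² T / (g A³) = 1, i.e. A³/T = Q²/g = 82.6²/9.81 = 695.5.
Try y = 2.03 m: A³/T = 285.3 — low.
Try y = 2.67 m: A³/T = 691.6 — matches.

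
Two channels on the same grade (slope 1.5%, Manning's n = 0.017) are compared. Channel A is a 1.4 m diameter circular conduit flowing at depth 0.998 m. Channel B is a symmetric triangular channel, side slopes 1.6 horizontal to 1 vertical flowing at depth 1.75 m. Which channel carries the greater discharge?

Channel A: For a circular section of diameter D = 1.4 m at depth y = 0.998 m, the central angle is θ = 2 arccos(1 − 2y/D) = 4.021 rad. Then A = (D²/8)(θ − sin θ) = 1.174 m² and P = Dθ/2 = 2.815 m. Hydraulic radius R = A/P = 1.174/2.815 = 0.4171 m. Q_A = (1/0.017)·1.174·0.4171^(2/3)·√0.015 = 4.721 m³/s.
Channel B: For a triangular section with side slope z = 1.6: A = zy² = 1.6×1.75² = 4.9 m²; P = 2y√(1+z²) = 2×1.75×1.887 = 6.604 m. Hydraulic radius R = A/P = 4.9/6.604 = 0.742 m. Q_B = (1/0.017)·4.9·0.742^(2/3)·√0.015 = 28.93 m³/s.
Q_A = 4.721 m³/s vs Q_B = 28.93 m³/s, so channel B carries more.

channel B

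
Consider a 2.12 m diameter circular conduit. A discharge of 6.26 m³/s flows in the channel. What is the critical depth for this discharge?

At critical depth, Q² T / (g A³) = 1, i.e. A³/T = Q²/g = 6.26²/9.81 = 3.995.
Try y = 1.06 m: A³/T = 2.593 — short.
Try y = 1.45 m: A³/T = 8.638 — over.
Try y = 1.19 m: A³/T = 4.034 — matches.

y_c = 1.19 m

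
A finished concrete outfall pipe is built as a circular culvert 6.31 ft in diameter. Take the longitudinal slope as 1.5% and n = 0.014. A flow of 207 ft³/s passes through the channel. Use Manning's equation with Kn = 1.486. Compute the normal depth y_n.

y_n = 2.68 ft

Manning's equation rearranged: A R^(2/3) = nQ / (1.486·√S) = 0.014 × 207 / (1.486 × √0.015) = 15.92.
Trying y = 2.97 ft: A R^(2/3) = 19.1 — over.
Trying y = 2.33 ft: A R^(2/3) = 12.32 — short.
Trying y = 2.68 ft: A R^(2/3) = 15.92 — close enough.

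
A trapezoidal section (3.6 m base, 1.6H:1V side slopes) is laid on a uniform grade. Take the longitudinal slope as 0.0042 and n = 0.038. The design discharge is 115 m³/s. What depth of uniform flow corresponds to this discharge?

Manning's equation rearranged: A R^(2/3) = nQ / (1·√S) = 0.038 × 115 / (√0.0042) = 67.43.
At y = 2.85 m: A R^(2/3) = 32.08 — low.
At y = 4.6 m: A R^(2/3) = 90.51 — high.
At y = 4.03 m: A R^(2/3) = 67.52 — ≈ 67.43.

y_n = 4.03 m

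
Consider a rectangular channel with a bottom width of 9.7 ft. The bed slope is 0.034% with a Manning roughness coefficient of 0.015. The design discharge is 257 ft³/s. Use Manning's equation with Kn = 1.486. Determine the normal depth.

y_n = 7.15 ft

Manning's equation rearranged: A R^(2/3) = nQ / (1.486·√S) = 0.015 × 257 / (1.486 × √0.00034) = 140.7.
At y = 5.81 ft: A R^(2/3) = 107.7 — low.
At y = 7.98 ft: A R^(2/3) = 161.6 — high.
At y = 7.15 ft: A R^(2/3) = 140.7 — ≈ 140.7.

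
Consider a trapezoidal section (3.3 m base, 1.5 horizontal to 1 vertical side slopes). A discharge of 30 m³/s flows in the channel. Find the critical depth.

y_c = 1.59 m

At critical depth, Q² T / (g A³) = 1, i.e. A³/T = Q²/g = 30²/9.81 = 91.74.
At y = 1.37 m: A³/T = 53.29 — low.
At y = 1.85 m: A³/T = 160.4 — high.
At y = 1.59 m: A³/T = 91.52 — ≈ 91.74.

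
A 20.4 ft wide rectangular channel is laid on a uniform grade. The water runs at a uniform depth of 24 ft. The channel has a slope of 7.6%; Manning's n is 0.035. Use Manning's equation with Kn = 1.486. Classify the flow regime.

Flow area A = b·y = 20.4 × 24 = 489.6 ft². Wetted perimeter P = b + 2y = 20.4 + 2×24 = 68.4 ft.
Hydraulic radius R = A/P = 489.6/68.4 = 7.158 ft.
V = (1.486/n) R^(2/3) √S = (1.486/0.035) × 7.158^(2/3) × √0.076 = 43.47 ft/s. Hydraulic depth D_h = A/T = 489.6/20.4 = 24 ft.
Froude number Fr = V/√(g·D_h) = 43.47/√(32.2×24) = 1.56, which is greater than 1, so the flow is supercritical.

supercritical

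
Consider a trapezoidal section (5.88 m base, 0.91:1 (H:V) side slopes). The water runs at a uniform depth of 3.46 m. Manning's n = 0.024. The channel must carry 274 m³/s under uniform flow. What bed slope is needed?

With bottom width b = 5.88 m and side slope z = 0.91: A = (b + zy)y = (5.88 + 0.91×3.46)×3.46 = 31.24 m²; P = b + 2y√(1+z²) = 5.88 + 2×3.46×1.352 = 15.24 m.
Hydraulic radius R = A/P = 31.24/15.24 = 2.05 m.
From Manning's equation, S = [nQ / (1 A R^(2/3))]² = [0.024 × 274 / (1 × 31.24 × 2.05^(2/3))]² = 0.017.

S = 0.017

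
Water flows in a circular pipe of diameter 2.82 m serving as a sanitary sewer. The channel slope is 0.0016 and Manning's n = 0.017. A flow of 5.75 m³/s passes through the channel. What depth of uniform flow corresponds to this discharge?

y_n = 1.4 m

Manning's equation rearranged: A R^(2/3) = nQ / (1·√S) = 0.017 × 5.75 / (√0.0016) = 2.444.
Trying y = 1.56 m: A R^(2/3) = 2.925 — high.
Trying y = 1.4 m: A R^(2/3) = 2.444 — ≈ 2.444.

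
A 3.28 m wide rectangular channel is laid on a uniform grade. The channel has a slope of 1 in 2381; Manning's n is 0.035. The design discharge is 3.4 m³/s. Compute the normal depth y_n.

Manning's equation rearranged: A R^(2/3) = nQ / (1·√S) = 0.035 × 3.4 / (√0.00042) = 5.807.
Trying y = 1.65 m: A R^(2/3) = 4.751 — low.
Trying y = 1.92 m: A R^(2/3) = 5.803 — close enough.

y_n = 1.92 m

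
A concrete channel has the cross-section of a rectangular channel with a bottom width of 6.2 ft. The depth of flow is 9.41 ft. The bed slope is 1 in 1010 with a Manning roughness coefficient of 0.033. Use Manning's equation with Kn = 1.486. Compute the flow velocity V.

V = 2.49 ft/s

Flow area A = b·y = 6.2 × 9.41 = 58.34 ft². Wetted perimeter P = b + 2y = 6.2 + 2×9.41 = 25.02 ft.
Hydraulic radius R = A/P = 58.34/25.02 = 2.332 ft.
From Manning's equation, V = (1.486/n) R^(2/3) S^(1/2) = (1.486/0.033) × 2.332^(2/3) × 0.0009901^(1/2) = 2.49 ft/s.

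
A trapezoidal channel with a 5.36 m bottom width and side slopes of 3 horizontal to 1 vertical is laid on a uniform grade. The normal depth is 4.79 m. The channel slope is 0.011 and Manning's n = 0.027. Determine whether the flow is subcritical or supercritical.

With bottom width b = 5.36 m and side slope z = 3: A = (b + zy)y = (5.36 + 3×4.79)×4.79 = 94.51 m²; P = b + 2y√(1+z²) = 5.36 + 2×4.79×3.162 = 35.65 m.
Hydraulic radius R = A/P = 94.51/35.65 = 2.651 m.
V = (1/n) R^(2/3) √S = (1/0.027) × 2.651^(2/3) × √0.011 = 7.44 m/s. Hydraulic depth D_h = A/T = 94.51/34.1 = 2.771 m.
Froude number Fr = V/√(g·D_h) = 7.44/√(9.81×2.771) = 1.43, which is greater than 1, so the flow is supercritical.

supercritical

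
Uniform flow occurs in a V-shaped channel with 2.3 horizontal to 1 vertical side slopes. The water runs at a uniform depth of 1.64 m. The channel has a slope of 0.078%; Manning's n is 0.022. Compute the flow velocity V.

V = 1.05 m/s

For a triangular section with side slope z = 2.3: A = zy² = 2.3×1.64² = 6.186 m²; P = 2y√(1+z²) = 2×1.64×2.508 = 8.226 m.
Hydraulic radius R = A/P = 6.186/8.226 = 0.752 m.
From Manning's equation, V = (1/n) R^(2/3) S^(1/2) = (1/0.022) × 0.752^(2/3) × 0.00078^(1/2) = 1.05 m/s.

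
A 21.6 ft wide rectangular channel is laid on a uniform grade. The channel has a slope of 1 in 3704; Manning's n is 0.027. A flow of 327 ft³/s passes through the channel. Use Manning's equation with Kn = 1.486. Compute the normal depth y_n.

Manning's equation rearranged: A R^(2/3) = nQ / (1.486·√S) = 0.027 × 327 / (1.486 × √0.00027) = 361.6.
At y = 7.29 ft: A R^(2/3) = 419.7 — over.
At y = 4.54 ft: A R^(2/3) = 212.8 — short.
At y = 6.56 ft: A R^(2/3) = 361.9 — ≈ 361.6.

y_n = 6.56 ft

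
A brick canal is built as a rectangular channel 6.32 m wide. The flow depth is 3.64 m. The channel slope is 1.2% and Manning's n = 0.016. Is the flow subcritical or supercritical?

Flow area A = b·y = 6.32 × 3.64 = 23 m². Wetted perimeter P = b + 2y = 6.32 + 2×3.64 = 13.6 m.
Hydraulic radius R = A/P = 23/13.6 = 1.692 m.
V = (1/n) R^(2/3) √S = (1/0.016) × 1.692^(2/3) × √0.012 = 9.72 m/s. Hydraulic depth D_h = A/T = 23/6.32 = 3.64 m.
Froude number Fr = V/√(g·D_h) = 9.72/√(9.81×3.64) = 1.63, which is greater than 1, so the flow is supercritical.

supercritical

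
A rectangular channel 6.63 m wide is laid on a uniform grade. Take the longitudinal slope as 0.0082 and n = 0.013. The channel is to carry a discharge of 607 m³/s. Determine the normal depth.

y_n = 7.54 m

Manning's equation rearranged: A R^(2/3) = nQ / (1·√S) = 0.013 × 607 / (√0.0082) = 87.14.
Trying y = 8.81 m: A R^(2/3) = 105 — too large.
Trying y = 6.2 m: A R^(2/3) = 68.69 — too small.
Trying y = 7.54 m: A R^(2/3) = 87.17 — matches.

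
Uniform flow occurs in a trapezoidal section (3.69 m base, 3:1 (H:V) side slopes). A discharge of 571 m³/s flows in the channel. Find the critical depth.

y_c = 5.36 m

At critical depth, Q² T / (g A³) = 1, i.e. A³/T = Q²/g = 571²/9.81 = 33240.
Try y = 6.65 m: A³/T = 89130 — high.
Try y = 5.36 m: A³/T = 33190 — ≈ 33240.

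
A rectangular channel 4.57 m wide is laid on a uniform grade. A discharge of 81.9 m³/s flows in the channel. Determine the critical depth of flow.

For a rectangular channel, critical depth y_c = (q²/g)^(1/3) where q = Q/b = 81.9/4.57 = 17.92 m²/s.
So y_c = (17.92²/9.81)^(1/3) = 3.2 m.

y_c = 3.2 m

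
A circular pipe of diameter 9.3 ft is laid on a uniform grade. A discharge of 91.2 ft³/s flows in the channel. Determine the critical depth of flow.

y_c = 2.26 ft

At critical depth, Q² T / (g A³) = 1, i.e. A³/T = Q²/g = 91.2²/32.2 = 258.3.
At y = 2.78 ft: A³/T = 582.5 — too large.
At y = 1.65 ft: A³/T = 76.01 — too small.
At y = 2.26 ft: A³/T = 260.4 — matches.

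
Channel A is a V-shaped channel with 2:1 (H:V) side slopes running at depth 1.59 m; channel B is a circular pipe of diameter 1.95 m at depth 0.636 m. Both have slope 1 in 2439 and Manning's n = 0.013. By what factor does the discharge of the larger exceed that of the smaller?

Channel A: For a triangular section with side slope z = 2: A = zy² = 2×1.59² = 5.056 m²; P = 2y√(1+z²) = 2×1.59×2.236 = 7.111 m. Hydraulic radius R = A/P = 5.056/7.111 = 0.7111 m. Q_A = (1/0.013)·5.056·0.7111^(2/3)·√0.00041 = 6.274 m³/s.
Channel B: For a circular section of diameter D = 1.95 m at depth y = 0.636 m, the central angle is θ = 2 arccos(1 − 2y/D) = 2.431 rad. Then A = (D²/8)(θ − sin θ) = 0.8458 m² and P = Dθ/2 = 2.371 m. Hydraulic radius R = A/P = 0.8458/2.371 = 0.3568 m. Q_B = (1/0.013)·0.8458·0.3568^(2/3)·√0.00041 = 0.6627 m³/s.
The larger discharge is 6.274 m³/s and the smaller is 0.6627 m³/s; the ratio is 9.47.

9.47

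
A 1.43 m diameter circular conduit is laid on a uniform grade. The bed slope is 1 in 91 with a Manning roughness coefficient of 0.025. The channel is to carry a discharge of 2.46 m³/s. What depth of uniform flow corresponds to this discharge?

Manning's equation rearranged: A R^(2/3) = nQ / (1·√S) = 0.025 × 2.46 / (√0.01099) = 0.5867.
At y = 1.11 m: A R^(2/3) = 0.7666 — high.
At y = 0.724 m: A R^(2/3) = 0.4132 — low.
At y = 0.903 m: A R^(2/3) = 0.5868 — close enough.

y_n = 0.903 m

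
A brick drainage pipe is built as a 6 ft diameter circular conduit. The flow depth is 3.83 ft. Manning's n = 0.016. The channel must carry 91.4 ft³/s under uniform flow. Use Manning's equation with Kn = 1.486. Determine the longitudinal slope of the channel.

S = 0.0013

For a circular section of diameter D = 6 ft at depth y = 3.83 ft, the central angle is θ = 2 arccos(1 − 2y/D) = 3.702 rad. Then A = (D²/8)(θ − sin θ) = 19.05 ft² and P = Dθ/2 = 11.11 ft.
Hydraulic radius R = A/P = 19.05/11.11 = 1.715 ft.
From Manning's equation, S = [nQ / (1.486 A R^(2/3))]² = [0.016 × 91.4 / (1.486 × 19.05 × 1.715^(2/3))]² = 0.0013.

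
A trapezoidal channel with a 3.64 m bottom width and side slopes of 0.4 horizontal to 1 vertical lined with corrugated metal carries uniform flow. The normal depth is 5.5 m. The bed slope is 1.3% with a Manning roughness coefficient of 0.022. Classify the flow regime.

supercritical

With bottom width b = 3.64 m and side slope z = 0.4: A = (b + zy)y = (3.64 + 0.4×5.5)×5.5 = 32.12 m²; P = b + 2y√(1+z²) = 3.64 + 2×5.5×1.077 = 15.49 m.
Hydraulic radius R = A/P = 32.12/15.49 = 2.074 m.
V = (1/n) R^(2/3) √S = (1/0.022) × 2.074^(2/3) × √0.013 = 8.428 m/s. Hydraulic depth D_h = A/T = 32.12/8.04 = 3.995 m.
Froude number Fr = V/√(g·D_h) = 8.428/√(9.81×3.995) = 1.35, which is greater than 1, so the flow is supercritical.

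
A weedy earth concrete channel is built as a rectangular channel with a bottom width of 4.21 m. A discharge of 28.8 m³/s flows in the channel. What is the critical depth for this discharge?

y_c = 1.68 m

For a rectangular channel, critical depth y_c = (q²/g)^(1/3) where q = Q/b = 28.8/4.21 = 6.841 m²/s.
So y_c = (6.841²/9.81)^(1/3) = 1.68 m.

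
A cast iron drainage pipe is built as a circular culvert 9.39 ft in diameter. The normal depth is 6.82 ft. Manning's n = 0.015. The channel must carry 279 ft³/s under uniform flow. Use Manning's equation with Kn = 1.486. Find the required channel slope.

For a circular section of diameter D = 9.39 ft at depth y = 6.82 ft, the central angle is θ = 2 arccos(1 − 2y/D) = 4.081 rad. Then A = (D²/8)(θ − sin θ) = 53.87 ft² and P = Dθ/2 = 19.16 ft.
Hydraulic radius R = A/P = 53.87/19.16 = 2.812 ft.
From Manning's equation, S = [nQ / (1.486 A R^(2/3))]² = [0.015 × 279 / (1.486 × 53.87 × 2.812^(2/3))]² = 0.000689.

S = 0.000689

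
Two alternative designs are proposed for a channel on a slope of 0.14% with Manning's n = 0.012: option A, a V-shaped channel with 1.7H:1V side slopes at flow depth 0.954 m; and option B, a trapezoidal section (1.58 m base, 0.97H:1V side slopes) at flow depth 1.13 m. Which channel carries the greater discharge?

channel B

Channel A: For a triangular section with side slope z = 1.7: A = zy² = 1.7×0.954² = 1.547 m²; P = 2y√(1+z²) = 2×0.954×1.972 = 3.763 m. Hydraulic radius R = A/P = 1.547/3.763 = 0.4111 m. Q_A = (1/0.012)·1.547·0.4111^(2/3)·√0.0014 = 2.667 m³/s.
Channel B: With bottom width b = 1.58 m and side slope z = 0.97: A = (b + zy)y = (1.58 + 0.97×1.13)×1.13 = 3.024 m²; P = b + 2y√(1+z²) = 1.58 + 2×1.13×1.393 = 4.729 m. Hydraulic radius R = A/P = 3.024/4.729 = 0.6395 m. Q_B = (1/0.012)·3.024·0.6395^(2/3)·√0.0014 = 6.999 m³/s.
Q_A = 2.667 m³/s vs Q_B = 6.999 m³/s, so channel B carries more.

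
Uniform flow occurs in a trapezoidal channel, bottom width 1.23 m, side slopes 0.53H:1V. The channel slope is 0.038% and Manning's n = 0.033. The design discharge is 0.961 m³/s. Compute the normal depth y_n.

y_n = 1.24 m

Manning's equation rearranged: A R^(2/3) = nQ / (1·√S) = 0.033 × 0.961 / (√0.00038) = 1.627.
At y = 1.38 m: A R^(2/3) = 1.972 — too large.
At y = 1.24 m: A R^(2/3) = 1.627 — ≈ 1.627.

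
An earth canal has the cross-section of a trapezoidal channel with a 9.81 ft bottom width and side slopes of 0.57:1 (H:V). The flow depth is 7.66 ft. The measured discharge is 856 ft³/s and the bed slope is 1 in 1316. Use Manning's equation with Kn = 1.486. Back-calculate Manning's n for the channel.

With bottom width b = 9.81 ft and side slope z = 0.57: A = (b + zy)y = (9.81 + 0.57×7.66)×7.66 = 108.6 ft²; P = b + 2y√(1+z²) = 9.81 + 2×7.66×1.151 = 27.44 ft.
Hydraulic radius R = A/P = 108.6/27.44 = 3.957 ft.
Rearranging Manning's equation: n = (1.486/Q) A R^(2/3) S^(1/2) = (1.486/856) × 108.6 × 3.957^(2/3) × √0.0007599 = 0.013.

n = 0.013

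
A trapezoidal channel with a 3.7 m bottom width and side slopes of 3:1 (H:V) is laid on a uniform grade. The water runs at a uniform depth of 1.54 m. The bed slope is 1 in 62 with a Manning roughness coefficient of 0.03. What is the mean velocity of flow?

With bottom width b = 3.7 m and side slope z = 3: A = (b + zy)y = (3.7 + 3×1.54)×1.54 = 12.81 m²; P = b + 2y√(1+z²) = 3.7 + 2×1.54×3.162 = 13.44 m.
Hydraulic radius R = A/P = 12.81/13.44 = 0.9533 m.
From Manning's equation, V = (1/n) R^(2/3) S^(1/2) = (1/0.03) × 0.9533^(2/3) × 0.01613^(1/2) = 4.1 m/s.

V = 4.1 m/s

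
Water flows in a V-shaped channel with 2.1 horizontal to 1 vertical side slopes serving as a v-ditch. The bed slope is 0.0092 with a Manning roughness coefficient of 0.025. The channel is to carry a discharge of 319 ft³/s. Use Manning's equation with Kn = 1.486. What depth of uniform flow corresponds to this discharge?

Manning's equation rearranged: A R^(2/3) = nQ / (1.486·√S) = 0.025 × 319 / (1.486 × √0.0092) = 55.95.
Try y = 3.29 ft: A R^(2/3) = 29.59 — low.
Try y = 4.88 ft: A R^(2/3) = 84.67 — high.
Try y = 4.18 ft: A R^(2/3) = 56.03 — matches.

y_n = 4.18 ft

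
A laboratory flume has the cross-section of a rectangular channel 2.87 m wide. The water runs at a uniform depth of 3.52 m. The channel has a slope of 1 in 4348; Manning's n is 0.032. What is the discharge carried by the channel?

Flow area A = b·y = 2.87 × 3.52 = 10.1 m². Wetted perimeter P = b + 2y = 2.87 + 2×3.52 = 9.91 m.
Hydraulic radius R = A/P = 10.1/9.91 = 1.019 m.
Manning's equation: Q = (1/n) A R^(2/3) S^(1/2) = (1/0.032) × 10.1 × 1.019^(2/3) × 0.00023^(1/2) = 4.85 m³/s.

Q = 4.85 m³/s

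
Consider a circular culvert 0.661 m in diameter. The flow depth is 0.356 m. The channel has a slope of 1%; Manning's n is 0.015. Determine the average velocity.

V = 2.07 m/s

For a circular section of diameter D = 0.661 m at depth y = 0.356 m, the central angle is θ = 2 arccos(1 − 2y/D) = 3.296 rad. Then A = (D²/8)(θ − sin θ) = 0.1884 m² and P = Dθ/2 = 1.089 m.
Hydraulic radius R = A/P = 0.1884/1.089 = 0.173 m.
From Manning's equation, V = (1/n) R^(2/3) S^(1/2) = (1/0.015) × 0.173^(2/3) × 0.01^(1/2) = 2.07 m/s.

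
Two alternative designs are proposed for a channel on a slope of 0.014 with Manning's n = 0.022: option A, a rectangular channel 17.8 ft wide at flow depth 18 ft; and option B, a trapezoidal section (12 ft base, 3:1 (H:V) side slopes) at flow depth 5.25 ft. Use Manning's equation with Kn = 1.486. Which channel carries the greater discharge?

Channel A: Flow area A = b·y = 17.8 × 18 = 320.4 ft². Wetted perimeter P = b + 2y = 17.8 + 2×18 = 53.8 ft. Hydraulic radius R = A/P = 320.4/53.8 = 5.955 ft. Q_A = (1.486/0.022)·320.4·5.955^(2/3)·√0.014 = 8413 ft³/s.
Channel B: With bottom width b = 12 ft and side slope z = 3: A = (b + zy)y = (12 + 3×5.25)×5.25 = 145.7 ft²; P = b + 2y√(1+z²) = 12 + 2×5.25×3.162 = 45.2 ft. Hydraulic radius R = A/P = 145.7/45.2 = 3.223 ft. Q_B = (1.486/0.022)·145.7·3.223^(2/3)·√0.014 = 2540 ft³/s.
Q_A = 8413 ft³/s vs Q_B = 2540 ft³/s, so channel A carries more.

channel A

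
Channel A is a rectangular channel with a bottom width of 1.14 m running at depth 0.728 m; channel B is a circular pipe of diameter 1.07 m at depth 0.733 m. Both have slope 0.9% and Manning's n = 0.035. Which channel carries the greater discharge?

Channel A: Flow area A = b·y = 1.14 × 0.728 = 0.8299 m². Wetted perimeter P = b + 2y = 1.14 + 2×0.728 = 2.596 m. Hydraulic radius R = A/P = 0.8299/2.596 = 0.3197 m. Q_A = (1/0.035)·0.8299·0.3197^(2/3)·√0.009 = 1.052 m³/s.
Channel B: For a circular section of diameter D = 1.07 m at depth y = 0.733 m, the central angle is θ = 2 arccos(1 − 2y/D) = 3.9 rad. Then A = (D²/8)(θ − sin θ) = 0.6565 m² and P = Dθ/2 = 2.086 m. Hydraulic radius R = A/P = 0.6565/2.086 = 0.3147 m. Q_B = (1/0.035)·0.6565·0.3147^(2/3)·√0.009 = 0.8233 m³/s.
Q_A = 1.052 m³/s vs Q_B = 0.8233 m³/s, so channel A carries more.

channel A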